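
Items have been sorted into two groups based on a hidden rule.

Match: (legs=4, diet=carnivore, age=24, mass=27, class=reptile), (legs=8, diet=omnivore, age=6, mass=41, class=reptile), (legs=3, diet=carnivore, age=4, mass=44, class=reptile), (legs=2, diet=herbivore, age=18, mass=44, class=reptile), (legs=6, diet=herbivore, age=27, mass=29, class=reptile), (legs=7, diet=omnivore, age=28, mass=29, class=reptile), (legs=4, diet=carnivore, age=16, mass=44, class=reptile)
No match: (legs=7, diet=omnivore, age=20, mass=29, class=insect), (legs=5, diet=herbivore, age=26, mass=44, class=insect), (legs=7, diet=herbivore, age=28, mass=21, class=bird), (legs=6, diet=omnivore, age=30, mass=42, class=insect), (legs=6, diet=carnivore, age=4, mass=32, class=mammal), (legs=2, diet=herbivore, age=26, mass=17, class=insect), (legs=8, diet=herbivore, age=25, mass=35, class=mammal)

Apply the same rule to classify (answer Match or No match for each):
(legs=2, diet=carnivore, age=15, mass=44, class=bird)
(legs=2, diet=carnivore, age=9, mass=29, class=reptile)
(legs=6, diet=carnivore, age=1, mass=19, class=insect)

No match, Match, No match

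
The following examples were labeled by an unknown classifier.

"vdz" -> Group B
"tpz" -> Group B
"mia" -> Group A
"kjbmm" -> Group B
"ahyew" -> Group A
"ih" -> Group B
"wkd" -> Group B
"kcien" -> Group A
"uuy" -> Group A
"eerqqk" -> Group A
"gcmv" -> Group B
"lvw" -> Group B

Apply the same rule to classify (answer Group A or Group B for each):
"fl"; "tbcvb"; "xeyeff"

All 'Group A' examples share one property — has ≥ 2 vowels — and every 'Group B' example lacks it.
"fl" → 0 vowels → Group B. "tbcvb" → 0 vowels → Group B. "xeyeff" → 2 vowels → Group A.

Group B, Group B, Group A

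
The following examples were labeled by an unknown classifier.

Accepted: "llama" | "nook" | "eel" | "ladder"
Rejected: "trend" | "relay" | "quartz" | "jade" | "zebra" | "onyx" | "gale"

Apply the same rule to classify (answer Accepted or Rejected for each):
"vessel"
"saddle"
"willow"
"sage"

Accepted, Accepted, Accepted, Rejected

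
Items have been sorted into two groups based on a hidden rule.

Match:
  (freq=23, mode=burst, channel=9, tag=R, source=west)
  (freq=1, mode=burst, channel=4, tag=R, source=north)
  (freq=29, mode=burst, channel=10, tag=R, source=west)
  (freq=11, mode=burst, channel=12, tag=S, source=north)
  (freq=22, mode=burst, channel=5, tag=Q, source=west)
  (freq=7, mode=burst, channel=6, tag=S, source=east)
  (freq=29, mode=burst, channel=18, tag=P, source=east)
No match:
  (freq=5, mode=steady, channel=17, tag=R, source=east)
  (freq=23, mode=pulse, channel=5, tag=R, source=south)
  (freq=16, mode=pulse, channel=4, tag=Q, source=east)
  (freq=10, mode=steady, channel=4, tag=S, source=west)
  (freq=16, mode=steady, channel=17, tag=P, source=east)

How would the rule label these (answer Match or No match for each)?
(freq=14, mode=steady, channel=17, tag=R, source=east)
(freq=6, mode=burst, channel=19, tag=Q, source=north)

No match, Match

Rule: mode is burst. This holds for each 'Match' example and fails for each 'No match' one.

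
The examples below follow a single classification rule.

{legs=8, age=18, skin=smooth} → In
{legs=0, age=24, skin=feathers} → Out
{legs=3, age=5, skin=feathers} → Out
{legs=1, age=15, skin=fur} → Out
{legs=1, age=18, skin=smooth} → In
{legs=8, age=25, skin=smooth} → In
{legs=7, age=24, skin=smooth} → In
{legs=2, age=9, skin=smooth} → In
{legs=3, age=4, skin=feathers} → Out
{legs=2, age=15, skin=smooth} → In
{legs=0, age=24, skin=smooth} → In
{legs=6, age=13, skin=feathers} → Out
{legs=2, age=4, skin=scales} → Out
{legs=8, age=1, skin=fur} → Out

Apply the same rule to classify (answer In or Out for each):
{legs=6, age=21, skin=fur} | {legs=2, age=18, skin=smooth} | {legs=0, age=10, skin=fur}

Out, In, Out

The common property of the 'In' items is: skin is smooth. No 'Out' item has it.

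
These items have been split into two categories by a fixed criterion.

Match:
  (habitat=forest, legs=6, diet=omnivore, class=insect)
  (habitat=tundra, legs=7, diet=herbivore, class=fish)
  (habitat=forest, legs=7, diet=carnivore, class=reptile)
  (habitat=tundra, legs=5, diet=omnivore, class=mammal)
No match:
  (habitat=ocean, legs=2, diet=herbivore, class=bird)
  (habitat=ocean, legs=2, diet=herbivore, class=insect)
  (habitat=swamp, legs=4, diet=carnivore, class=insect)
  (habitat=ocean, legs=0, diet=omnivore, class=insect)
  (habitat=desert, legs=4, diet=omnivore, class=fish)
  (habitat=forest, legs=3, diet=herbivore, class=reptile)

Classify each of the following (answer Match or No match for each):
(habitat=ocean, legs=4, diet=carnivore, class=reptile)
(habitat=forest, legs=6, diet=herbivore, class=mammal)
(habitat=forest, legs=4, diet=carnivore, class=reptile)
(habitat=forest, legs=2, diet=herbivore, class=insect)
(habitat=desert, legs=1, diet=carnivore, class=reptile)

Every 'Match' example satisfies: legs ≥ 5. None of the 'No match' examples do.
(habitat=ocean, legs=4, diet=carnivore, class=reptile) — legs = 4, hence No match.
(habitat=forest, legs=6, diet=herbivore, class=mammal) — legs = 6, hence Match.
(habitat=forest, legs=4, diet=carnivore, class=reptile) — legs = 4, hence No match.
(habitat=forest, legs=2, diet=herbivore, class=insect) — legs = 2, hence No match.
(habitat=desert, legs=1, diet=carnivore, class=reptile) — legs = 1, hence No match.

No match, Match, No match, No match, No match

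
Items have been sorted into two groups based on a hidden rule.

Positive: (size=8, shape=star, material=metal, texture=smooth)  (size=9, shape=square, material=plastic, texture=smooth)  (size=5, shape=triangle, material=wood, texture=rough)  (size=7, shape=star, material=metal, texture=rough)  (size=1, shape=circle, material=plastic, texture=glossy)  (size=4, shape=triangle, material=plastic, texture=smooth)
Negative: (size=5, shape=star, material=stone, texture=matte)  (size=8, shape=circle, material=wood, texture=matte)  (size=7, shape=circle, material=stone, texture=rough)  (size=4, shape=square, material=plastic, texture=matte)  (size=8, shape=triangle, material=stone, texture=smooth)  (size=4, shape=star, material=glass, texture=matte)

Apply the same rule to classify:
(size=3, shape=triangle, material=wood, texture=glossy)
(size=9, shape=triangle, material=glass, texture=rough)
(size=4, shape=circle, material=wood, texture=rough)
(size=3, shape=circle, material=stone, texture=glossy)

The distinguishing property — texture is not matte AND material is not stone — holds for all the 'Positive' cases and none of the 'Negative' cases.

Positive, Positive, Positive, Negative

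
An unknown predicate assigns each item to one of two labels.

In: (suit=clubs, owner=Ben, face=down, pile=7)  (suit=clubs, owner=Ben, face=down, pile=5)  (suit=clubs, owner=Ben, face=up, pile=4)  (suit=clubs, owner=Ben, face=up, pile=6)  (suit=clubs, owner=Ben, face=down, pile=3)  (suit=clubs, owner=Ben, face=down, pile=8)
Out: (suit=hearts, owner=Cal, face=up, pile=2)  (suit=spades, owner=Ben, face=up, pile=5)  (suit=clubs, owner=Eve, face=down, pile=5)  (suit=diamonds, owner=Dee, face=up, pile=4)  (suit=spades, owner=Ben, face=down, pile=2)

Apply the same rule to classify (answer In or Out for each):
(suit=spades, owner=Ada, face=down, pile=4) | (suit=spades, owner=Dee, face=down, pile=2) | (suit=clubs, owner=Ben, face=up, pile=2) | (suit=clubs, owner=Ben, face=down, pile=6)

Out, Out, In, In

Rule: owner is Ben AND suit is clubs. This holds for each 'In' example and fails for each 'Out' one.
(suit=spades, owner=Ada, face=down, pile=4) — owner is Ada, suit is spades, hence Out.
(suit=spades, owner=Dee, face=down, pile=2) — owner is Dee, suit is spades, hence Out.
(suit=clubs, owner=Ben, face=up, pile=2) — owner is Ben, suit is clubs, hence In.
(suit=clubs, owner=Ben, face=down, pile=6) — owner is Ben, suit is clubs, hence In.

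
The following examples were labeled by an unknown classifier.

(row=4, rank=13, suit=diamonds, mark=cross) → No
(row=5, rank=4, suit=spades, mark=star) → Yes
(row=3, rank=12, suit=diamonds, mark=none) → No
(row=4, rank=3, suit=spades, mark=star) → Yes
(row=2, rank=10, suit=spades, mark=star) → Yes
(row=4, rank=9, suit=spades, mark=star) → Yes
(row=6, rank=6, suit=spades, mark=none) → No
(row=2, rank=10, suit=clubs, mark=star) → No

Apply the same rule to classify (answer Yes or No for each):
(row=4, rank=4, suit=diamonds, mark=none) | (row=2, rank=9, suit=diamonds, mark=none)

A rule that fits every label: suit is spades AND mark is star — true of each 'Yes' example, false of each 'No' one.
(row=4, rank=4, suit=diamonds, mark=none) — suit is diamonds, mark is none, hence No. (row=2, rank=9, suit=diamonds, mark=none) — suit is diamonds, mark is none, hence No.

No, No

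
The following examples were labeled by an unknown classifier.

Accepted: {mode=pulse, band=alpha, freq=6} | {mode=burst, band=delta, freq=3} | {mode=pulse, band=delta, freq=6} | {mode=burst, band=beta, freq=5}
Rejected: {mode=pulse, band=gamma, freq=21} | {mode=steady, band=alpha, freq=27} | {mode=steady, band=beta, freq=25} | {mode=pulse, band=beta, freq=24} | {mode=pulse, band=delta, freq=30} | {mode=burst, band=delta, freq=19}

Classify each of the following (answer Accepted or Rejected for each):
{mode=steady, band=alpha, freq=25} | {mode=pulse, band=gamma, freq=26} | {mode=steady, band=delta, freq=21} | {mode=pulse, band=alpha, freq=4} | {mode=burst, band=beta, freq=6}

The distinguishing property — freq ≤ 6 — holds for all the 'Accepted' cases and none of the 'Rejected' cases.
{mode=steady, band=alpha, freq=25} → freq = 25 → Rejected. {mode=pulse, band=gamma, freq=26} → freq = 26 → Rejected. {mode=steady, band=delta, freq=21} → freq = 21 → Rejected. {mode=pulse, band=alpha, freq=4} → freq = 4 → Accepted. {mode=burst, band=beta, freq=6} → freq = 6 → Accepted.

Rejected, Rejected, Rejected, Accepted, Accepted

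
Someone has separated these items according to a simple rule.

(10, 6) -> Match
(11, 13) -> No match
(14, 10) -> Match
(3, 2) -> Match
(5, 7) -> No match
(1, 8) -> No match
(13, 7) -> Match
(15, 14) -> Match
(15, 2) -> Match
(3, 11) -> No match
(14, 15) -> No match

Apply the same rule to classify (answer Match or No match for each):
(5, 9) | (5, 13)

'Match' ⟺ first > second.
(5, 9): 5 < 9 — fails this test, so No match. (5, 13): 5 < 13 — fails this test, so No match.

No match, No match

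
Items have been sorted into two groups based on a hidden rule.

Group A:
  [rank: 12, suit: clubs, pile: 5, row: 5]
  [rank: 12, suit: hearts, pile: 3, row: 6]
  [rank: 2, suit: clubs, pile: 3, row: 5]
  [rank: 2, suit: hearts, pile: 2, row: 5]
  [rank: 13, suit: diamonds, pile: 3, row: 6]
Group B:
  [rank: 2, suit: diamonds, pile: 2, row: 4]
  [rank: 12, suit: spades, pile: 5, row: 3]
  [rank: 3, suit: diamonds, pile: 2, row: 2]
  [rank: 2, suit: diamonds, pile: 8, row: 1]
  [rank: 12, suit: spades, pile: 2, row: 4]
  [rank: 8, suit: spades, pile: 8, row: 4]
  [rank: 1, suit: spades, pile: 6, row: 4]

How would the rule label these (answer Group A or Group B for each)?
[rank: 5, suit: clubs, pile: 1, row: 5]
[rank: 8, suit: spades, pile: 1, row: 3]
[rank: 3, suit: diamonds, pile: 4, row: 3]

The classifier is using: row ≥ 5.
[rank: 5, suit: clubs, pile: 1, row: 5]: Group A (row = 5).
[rank: 8, suit: spades, pile: 1, row: 3]: Group B (row = 3).
[rank: 3, suit: diamonds, pile: 4, row: 3]: Group B (row = 3).

Group A, Group B, Group B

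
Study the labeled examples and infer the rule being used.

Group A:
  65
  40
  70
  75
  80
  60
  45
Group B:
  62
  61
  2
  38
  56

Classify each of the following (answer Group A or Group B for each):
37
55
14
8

Group B, Group A, Group B, Group B

One predicate separates the groups cleanly: multiple of 5.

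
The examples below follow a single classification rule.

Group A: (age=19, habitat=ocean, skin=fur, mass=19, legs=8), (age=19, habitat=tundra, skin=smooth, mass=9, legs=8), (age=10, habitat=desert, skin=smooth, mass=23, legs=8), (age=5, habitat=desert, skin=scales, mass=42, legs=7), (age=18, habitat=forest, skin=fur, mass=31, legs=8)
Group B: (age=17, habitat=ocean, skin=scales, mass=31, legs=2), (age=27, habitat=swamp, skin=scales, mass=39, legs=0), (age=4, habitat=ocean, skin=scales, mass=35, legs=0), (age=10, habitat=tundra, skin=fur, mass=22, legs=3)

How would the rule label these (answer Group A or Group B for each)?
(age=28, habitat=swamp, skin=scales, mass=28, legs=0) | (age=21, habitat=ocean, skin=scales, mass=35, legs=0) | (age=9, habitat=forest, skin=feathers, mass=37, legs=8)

Group B, Group B, Group A

Rule: legs ≥ 7. This holds for each 'Group A' example and fails for each 'Group B' one.
(age=28, habitat=swamp, skin=scales, mass=28, legs=0): legs = 0 — does not pass, so Group B. (age=21, habitat=ocean, skin=scales, mass=35, legs=0): legs = 0 — does not pass, so Group B. (age=9, habitat=forest, skin=feathers, mass=37, legs=8): legs = 8 — matches, so Group A.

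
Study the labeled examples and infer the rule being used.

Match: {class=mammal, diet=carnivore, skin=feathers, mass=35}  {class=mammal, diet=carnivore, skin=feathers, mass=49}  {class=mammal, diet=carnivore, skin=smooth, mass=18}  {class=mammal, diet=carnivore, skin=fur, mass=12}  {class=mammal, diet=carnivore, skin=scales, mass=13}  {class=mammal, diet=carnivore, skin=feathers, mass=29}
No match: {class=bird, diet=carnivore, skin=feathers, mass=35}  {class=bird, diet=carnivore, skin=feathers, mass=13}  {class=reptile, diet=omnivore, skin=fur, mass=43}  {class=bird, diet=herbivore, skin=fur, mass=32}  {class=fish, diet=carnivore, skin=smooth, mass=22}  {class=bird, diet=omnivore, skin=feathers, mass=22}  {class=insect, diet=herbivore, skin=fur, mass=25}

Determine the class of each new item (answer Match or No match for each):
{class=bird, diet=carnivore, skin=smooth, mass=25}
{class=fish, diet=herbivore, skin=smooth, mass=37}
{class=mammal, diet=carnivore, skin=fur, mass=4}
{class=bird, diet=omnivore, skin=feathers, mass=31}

Comparing the two groups points to one rule — class is mammal.
No match: {class=bird, diet=carnivore, skin=smooth, mass=25}, since class is bird. No match: {class=fish, diet=herbivore, skin=smooth, mass=37}, since class is fish. Match: {class=mammal, diet=carnivore, skin=fur, mass=4}, since class is mammal. No match: {class=bird, diet=omnivore, skin=feathers, mass=31}, since class is bird.

No match, No match, Match, No match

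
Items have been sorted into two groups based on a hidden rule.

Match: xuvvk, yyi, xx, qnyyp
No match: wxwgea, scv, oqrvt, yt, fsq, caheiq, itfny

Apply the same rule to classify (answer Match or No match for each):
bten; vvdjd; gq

Checking candidate rules against both groups, what survives is: has a double letter.
bten: No match (no doubled letter). vvdjd: Match ('vv' doubled). gq: No match (no doubled letter).

No match, Match, No match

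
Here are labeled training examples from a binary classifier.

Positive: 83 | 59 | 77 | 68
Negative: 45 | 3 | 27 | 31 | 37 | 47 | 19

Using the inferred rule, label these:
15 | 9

Every 'Positive' example satisfies: at least 59. None of the 'Negative' examples do.
15: 15 < 59 — does not satisfy this, so Negative. 9: 9 < 59 — does not satisfy this, so Negative.

Negative, Negative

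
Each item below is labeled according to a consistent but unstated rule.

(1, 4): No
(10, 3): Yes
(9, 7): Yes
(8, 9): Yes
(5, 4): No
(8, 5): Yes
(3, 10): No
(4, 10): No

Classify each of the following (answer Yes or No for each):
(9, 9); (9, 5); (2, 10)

Yes, Yes, No

The common property of the 'Yes' items is: second is odd. No 'No' item has it.
(9, 9): Yes (second 9). (9, 5): Yes (second 5). (2, 10): No (second 10).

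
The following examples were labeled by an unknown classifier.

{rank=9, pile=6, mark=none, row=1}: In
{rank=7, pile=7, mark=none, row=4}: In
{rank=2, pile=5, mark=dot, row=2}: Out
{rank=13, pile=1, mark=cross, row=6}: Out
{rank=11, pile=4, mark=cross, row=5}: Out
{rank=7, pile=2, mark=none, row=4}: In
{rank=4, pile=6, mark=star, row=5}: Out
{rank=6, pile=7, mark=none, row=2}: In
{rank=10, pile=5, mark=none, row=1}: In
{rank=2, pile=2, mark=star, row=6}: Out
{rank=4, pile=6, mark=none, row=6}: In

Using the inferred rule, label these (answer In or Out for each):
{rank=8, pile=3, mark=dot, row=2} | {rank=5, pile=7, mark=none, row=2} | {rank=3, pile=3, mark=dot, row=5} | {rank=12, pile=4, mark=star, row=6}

The classifier is using: mark is none.

Out, In, Out, Out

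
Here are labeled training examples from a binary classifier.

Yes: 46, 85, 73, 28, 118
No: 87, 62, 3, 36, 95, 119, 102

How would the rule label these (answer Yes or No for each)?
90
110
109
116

Rule: ≡ 1 (mod 3). This holds for each 'Yes' example and fails for each 'No' one.
90: No (90 mod 3 = 0). 110: No (110 mod 3 = 2). 109: Yes (109 mod 3 = 1). 116: No (116 mod 3 = 2).

No, No, Yes, No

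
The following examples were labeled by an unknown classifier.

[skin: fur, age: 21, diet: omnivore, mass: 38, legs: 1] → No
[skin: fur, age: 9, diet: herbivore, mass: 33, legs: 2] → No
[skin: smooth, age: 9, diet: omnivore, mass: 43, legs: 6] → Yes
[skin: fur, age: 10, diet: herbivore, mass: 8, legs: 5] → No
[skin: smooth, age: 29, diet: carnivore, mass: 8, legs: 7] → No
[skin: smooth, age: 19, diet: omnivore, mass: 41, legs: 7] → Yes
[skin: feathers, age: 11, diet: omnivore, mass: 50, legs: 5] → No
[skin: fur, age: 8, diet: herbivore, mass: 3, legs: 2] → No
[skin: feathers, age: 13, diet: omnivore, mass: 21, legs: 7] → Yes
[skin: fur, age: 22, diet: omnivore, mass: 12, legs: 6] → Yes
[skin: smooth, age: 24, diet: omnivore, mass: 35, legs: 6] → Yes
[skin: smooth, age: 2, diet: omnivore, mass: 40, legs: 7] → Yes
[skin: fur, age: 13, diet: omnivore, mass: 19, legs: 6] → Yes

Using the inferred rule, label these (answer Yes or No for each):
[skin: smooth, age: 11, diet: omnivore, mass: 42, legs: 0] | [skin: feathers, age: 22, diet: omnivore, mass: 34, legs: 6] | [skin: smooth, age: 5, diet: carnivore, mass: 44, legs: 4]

No, Yes, No

The distinguishing property — diet is omnivore AND legs ≥ 6 — holds for all the 'Yes' cases and none of the 'No' cases.
[skin: smooth, age: 11, diet: omnivore, mass: 42, legs: 0]: No (diet is omnivore, legs = 0).
[skin: feathers, age: 22, diet: omnivore, mass: 34, legs: 6]: Yes (diet is omnivore, legs = 6).
[skin: smooth, age: 5, diet: carnivore, mass: 44, legs: 4]: No (diet is carnivore, legs = 4).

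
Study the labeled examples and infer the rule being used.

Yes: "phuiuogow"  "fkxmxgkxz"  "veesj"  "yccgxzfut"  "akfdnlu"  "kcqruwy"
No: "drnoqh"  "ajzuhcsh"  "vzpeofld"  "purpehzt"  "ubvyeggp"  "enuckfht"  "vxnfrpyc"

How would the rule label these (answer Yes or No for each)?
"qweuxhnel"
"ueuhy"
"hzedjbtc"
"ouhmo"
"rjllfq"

The distinguishing property — odd length — holds for all the 'Yes' cases and none of the 'No' cases.
"qweuxhnel" → length 9 → Yes. "ueuhy" → length 5 → Yes. "hzedjbtc" → length 8 → No. "ouhmo" → length 5 → Yes. "rjllfq" → length 6 → No.

Yes, Yes, No, Yes, No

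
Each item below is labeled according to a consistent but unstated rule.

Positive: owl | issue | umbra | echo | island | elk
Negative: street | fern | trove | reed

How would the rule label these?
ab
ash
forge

The rule appears to be: starts with a vowel.
ab — starts with 'a', hence Positive.
ash — starts with 'a', hence Positive.
forge — starts with 'f', hence Negative.

Positive, Positive, Negative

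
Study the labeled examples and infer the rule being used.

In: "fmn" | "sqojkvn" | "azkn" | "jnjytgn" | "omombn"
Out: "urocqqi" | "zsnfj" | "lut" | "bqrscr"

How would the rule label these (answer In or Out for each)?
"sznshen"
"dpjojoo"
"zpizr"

In, Out, Out

The classifier is using: ends with 'n'.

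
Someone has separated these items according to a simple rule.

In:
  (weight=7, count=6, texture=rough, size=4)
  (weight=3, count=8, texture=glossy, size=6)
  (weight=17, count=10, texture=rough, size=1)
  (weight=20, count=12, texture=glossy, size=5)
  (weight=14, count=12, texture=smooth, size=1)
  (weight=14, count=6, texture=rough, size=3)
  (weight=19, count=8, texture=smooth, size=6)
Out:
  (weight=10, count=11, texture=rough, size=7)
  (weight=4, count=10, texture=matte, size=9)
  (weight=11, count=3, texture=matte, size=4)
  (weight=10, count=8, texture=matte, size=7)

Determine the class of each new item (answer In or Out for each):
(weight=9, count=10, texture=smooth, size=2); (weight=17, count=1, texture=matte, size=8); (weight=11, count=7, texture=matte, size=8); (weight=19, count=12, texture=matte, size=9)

The pattern is that an item is 'In' exactly when: size ≤ 6 AND count ≥ 6.
(weight=9, count=10, texture=smooth, size=2) — size = 2, count = 10, hence In. (weight=17, count=1, texture=matte, size=8) — size = 8, count = 1, hence Out. (weight=11, count=7, texture=matte, size=8) — size = 8, count = 7, hence Out. (weight=19, count=12, texture=matte, size=9) — size = 9, count = 12, hence Out.

In, Out, Out, Out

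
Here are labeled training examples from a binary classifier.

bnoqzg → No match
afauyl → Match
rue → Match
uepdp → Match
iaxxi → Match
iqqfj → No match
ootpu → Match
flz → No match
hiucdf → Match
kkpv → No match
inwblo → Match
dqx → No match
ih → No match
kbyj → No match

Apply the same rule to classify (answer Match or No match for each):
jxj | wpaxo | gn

No match, Match, No match

The rule appears to be: has ≥ 2 vowels.
jxj: 0 vowels — fails this test, so No match.
wpaxo: 2 vowels — meets the rule, so Match.
gn: 0 vowels — fails this test, so No match.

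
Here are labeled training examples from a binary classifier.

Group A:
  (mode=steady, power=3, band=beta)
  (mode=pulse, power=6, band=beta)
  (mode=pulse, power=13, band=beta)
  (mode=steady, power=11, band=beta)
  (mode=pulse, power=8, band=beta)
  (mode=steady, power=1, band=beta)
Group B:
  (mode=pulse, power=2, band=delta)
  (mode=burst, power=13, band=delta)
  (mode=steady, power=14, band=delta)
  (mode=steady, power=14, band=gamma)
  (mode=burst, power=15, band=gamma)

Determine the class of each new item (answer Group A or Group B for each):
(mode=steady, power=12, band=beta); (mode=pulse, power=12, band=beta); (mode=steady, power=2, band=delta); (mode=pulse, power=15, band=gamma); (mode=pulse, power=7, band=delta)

Checking candidate rules against both groups, what survives is: band is beta.
(mode=steady, power=12, band=beta): Group A (band is beta). (mode=pulse, power=12, band=beta): Group A (band is beta). (mode=steady, power=2, band=delta): Group B (band is delta). (mode=pulse, power=15, band=gamma): Group B (band is gamma). (mode=pulse, power=7, band=delta): Group B (band is delta).

Group A, Group A, Group B, Group B, Group B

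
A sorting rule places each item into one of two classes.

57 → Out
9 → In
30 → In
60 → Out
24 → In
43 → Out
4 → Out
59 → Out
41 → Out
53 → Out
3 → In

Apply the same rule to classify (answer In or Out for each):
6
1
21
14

In, Out, In, Out

'In' ⟺ multiple of 3 AND at most 30.
6: 6 = 3·2, 6 ≤ 30, meets the rule → In. 1: 1 = 3·0 + 1, 1 ≤ 30, fails this test → Out. 21: 21 = 3·7, 21 ≤ 30, meets the rule → In. 14: 14 = 3·4 + 2, 14 ≤ 30, fails this test → Out.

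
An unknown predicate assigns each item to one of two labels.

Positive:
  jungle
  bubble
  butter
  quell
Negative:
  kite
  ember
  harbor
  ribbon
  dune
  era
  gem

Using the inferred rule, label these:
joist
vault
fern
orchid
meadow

Negative, Positive, Negative, Negative, Negative

The simplest hypothesis consistent with all the labels is: length ≥ 5 AND contains 'u'.
joist → length 5, no 'u' → Negative. vault → length 5, has 'u' → Positive. fern → length 4, no 'u' → Negative. orchid → length 6, no 'u' → Negative. meadow → length 6, no 'u' → Negative.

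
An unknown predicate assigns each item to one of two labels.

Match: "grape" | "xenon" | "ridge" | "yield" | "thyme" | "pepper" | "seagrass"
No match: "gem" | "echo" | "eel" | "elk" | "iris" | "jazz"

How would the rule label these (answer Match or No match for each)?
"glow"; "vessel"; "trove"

A rule that fits every label: length ≥ 5 — true of each 'Match' example, false of each 'No match' one.
"glow": length 4, does not fit → No match.
"vessel": length 6, passes → Match.
"trove": length 5, passes → Match.

No match, Match, Match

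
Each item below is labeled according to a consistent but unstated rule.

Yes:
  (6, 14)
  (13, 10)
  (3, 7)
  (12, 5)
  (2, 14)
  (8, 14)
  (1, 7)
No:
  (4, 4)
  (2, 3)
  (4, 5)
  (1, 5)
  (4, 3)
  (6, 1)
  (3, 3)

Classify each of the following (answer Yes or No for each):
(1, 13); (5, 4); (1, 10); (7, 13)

The distinguishing property — max ≥ 7 — holds for all the 'Yes' cases and none of the 'No' cases.

Yes, No, Yes, Yes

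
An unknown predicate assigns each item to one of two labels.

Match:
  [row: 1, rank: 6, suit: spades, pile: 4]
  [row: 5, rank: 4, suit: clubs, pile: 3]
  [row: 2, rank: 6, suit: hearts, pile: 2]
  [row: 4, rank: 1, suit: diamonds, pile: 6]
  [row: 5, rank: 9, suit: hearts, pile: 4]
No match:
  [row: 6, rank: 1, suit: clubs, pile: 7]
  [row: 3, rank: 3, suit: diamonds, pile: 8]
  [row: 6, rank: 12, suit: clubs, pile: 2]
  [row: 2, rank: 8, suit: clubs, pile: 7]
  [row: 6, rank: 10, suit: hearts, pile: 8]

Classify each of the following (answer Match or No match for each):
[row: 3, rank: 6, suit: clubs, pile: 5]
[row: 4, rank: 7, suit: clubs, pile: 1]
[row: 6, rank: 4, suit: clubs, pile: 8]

Every 'Match' example satisfies: row ≤ 5 AND pile ≤ 6. None of the 'No match' examples do.
[row: 3, rank: 6, suit: clubs, pile: 5] — row = 3, pile = 5, hence Match. [row: 4, rank: 7, suit: clubs, pile: 1] — row = 4, pile = 1, hence Match. [row: 6, rank: 4, suit: clubs, pile: 8] — row = 6, pile = 8, hence No match.

Match, Match, No match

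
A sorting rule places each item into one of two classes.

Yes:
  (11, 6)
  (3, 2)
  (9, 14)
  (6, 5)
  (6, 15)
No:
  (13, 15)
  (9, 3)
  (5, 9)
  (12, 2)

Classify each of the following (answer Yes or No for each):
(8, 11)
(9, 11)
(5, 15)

Yes, No, No

Every 'Yes' example satisfies: sum is odd. None of the 'No' examples do.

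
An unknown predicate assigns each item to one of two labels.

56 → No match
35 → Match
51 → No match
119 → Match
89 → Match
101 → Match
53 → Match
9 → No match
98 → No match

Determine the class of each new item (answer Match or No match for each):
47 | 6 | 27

Match, No match, No match

The common property of the 'Match' items is: ≡ 5 (mod 6). No 'No match' item has it.
47: Match (47 mod 6 = 5). 6: No match (6 mod 6 = 0). 27: No match (27 mod 6 = 3).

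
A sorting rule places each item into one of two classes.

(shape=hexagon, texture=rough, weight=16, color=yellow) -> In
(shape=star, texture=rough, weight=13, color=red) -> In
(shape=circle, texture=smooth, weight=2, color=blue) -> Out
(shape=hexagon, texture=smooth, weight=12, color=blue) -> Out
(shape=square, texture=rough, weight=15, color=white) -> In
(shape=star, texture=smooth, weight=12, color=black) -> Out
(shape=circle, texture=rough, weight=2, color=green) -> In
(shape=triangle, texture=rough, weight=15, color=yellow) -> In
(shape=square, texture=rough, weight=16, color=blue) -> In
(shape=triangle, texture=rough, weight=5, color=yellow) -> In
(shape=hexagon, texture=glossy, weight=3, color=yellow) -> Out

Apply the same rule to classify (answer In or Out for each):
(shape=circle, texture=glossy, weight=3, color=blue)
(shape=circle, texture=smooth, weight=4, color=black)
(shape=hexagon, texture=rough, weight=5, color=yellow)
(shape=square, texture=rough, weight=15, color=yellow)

Out, Out, In, In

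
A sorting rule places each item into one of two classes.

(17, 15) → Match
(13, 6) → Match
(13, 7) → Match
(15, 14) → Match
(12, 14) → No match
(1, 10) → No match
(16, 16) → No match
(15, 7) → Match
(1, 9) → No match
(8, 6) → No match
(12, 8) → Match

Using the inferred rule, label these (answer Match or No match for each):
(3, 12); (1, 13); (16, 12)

The rule appears to be: first > second AND sum ≥ 19.
No match: (3, 12), since 3 < 12, 3+12 = 15.
No match: (1, 13), since 1 < 13, 1+13 = 14.
Match: (16, 12), since 16 > 12, 16+12 = 28.

No match, No match, Match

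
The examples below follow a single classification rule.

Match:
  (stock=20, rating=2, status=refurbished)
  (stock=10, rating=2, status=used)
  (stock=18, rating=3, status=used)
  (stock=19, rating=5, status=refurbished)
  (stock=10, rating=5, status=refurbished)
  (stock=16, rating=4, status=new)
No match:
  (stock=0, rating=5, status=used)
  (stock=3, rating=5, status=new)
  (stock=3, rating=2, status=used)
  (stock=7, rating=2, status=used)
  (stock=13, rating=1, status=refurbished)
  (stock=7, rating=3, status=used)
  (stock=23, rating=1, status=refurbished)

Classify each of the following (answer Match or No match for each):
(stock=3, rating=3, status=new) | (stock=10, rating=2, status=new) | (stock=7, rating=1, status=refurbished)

No match, Match, No match

A rule that fits every label: stock ≥ 10 AND rating ≥ 2 — true of each 'Match' example, false of each 'No match' one.
(stock=3, rating=3, status=new): No match (stock = 3, rating = 3).
(stock=10, rating=2, status=new): Match (stock = 10, rating = 2).
(stock=7, rating=1, status=refurbished): No match (stock = 7, rating = 1).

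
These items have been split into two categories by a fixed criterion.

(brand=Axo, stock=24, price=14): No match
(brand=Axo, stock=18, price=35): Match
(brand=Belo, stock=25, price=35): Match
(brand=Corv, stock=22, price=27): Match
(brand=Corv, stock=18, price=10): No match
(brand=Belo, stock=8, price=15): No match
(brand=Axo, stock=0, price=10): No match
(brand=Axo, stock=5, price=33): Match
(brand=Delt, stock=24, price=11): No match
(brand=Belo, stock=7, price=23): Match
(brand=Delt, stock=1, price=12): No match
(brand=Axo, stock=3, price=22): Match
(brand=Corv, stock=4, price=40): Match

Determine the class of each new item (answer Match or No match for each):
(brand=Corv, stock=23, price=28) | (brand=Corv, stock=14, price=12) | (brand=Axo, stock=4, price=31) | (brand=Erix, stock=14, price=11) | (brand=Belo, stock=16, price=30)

Match, No match, Match, No match, Match

All 'Match' examples share one property — price ≥ 22 — and every 'No match' example lacks it.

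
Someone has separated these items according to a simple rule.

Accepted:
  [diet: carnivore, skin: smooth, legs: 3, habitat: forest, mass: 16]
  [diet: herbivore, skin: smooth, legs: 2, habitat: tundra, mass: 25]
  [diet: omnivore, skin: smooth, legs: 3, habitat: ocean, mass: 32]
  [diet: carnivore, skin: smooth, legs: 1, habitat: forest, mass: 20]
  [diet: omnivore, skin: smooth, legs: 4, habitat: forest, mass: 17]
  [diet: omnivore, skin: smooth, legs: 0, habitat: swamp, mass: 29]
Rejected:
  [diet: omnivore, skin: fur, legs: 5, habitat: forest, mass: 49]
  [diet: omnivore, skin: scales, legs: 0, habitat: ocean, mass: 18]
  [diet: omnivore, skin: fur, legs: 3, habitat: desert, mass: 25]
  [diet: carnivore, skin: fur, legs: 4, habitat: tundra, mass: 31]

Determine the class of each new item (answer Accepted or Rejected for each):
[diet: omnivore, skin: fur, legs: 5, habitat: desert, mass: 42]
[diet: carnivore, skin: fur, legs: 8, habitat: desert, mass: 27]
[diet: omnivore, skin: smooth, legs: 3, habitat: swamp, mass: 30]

The simplest hypothesis consistent with all the labels is: skin is smooth.
[diet: omnivore, skin: fur, legs: 5, habitat: desert, mass: 42]: Rejected (skin is fur). [diet: carnivore, skin: fur, legs: 8, habitat: desert, mass: 27]: Rejected (skin is fur). [diet: omnivore, skin: smooth, legs: 3, habitat: swamp, mass: 30]: Accepted (skin is smooth).

Rejected, Rejected, Accepted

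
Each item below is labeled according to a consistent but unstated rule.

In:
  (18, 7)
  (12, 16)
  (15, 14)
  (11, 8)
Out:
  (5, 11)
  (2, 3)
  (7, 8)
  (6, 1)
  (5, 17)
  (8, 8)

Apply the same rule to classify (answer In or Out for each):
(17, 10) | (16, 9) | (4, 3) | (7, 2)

In, In, Out, Out

'In' ⟺ first ≥ 11.
In: (17, 10), since first 17. In: (16, 9), since first 16. Out: (4, 3), since first 4. Out: (7, 2), since first 7.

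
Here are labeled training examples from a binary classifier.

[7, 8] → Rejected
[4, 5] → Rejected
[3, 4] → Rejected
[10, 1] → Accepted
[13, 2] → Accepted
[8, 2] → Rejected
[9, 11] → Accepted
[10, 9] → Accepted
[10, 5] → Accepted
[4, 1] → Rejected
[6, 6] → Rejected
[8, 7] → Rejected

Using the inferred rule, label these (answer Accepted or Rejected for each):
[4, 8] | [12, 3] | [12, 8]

A rule that fits every label: first ≥ 9 — true of each 'Accepted' example, false of each 'Rejected' one.
Rejected: [4, 8], since first 4.
Accepted: [12, 3], since first 12.
Accepted: [12, 8], since first 12.

Rejected, Accepted, Accepted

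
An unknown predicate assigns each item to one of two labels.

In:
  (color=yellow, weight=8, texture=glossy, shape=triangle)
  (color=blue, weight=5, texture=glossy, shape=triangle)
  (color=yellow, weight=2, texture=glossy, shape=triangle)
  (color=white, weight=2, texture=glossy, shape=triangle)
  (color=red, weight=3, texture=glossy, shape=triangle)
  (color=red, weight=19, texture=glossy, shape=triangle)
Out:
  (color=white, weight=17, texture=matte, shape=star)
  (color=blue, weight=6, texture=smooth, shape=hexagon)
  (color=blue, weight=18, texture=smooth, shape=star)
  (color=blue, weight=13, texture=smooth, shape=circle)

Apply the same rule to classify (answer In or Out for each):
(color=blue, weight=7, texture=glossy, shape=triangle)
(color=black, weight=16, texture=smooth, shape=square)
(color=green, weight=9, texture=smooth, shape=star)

In, Out, Out

The distinguishing property — shape is triangle — holds for all the 'In' cases and none of the 'Out' cases.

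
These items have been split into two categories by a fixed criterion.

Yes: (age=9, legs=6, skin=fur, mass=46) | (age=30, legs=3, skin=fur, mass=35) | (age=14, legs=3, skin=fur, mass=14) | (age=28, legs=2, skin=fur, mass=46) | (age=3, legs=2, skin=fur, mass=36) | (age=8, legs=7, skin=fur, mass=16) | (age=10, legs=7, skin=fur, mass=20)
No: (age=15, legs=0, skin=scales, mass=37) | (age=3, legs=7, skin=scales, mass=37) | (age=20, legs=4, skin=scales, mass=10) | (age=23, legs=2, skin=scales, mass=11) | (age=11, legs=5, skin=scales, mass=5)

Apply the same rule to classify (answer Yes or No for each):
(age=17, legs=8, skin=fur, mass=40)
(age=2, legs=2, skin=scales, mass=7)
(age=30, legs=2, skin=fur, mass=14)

Yes, No, Yes

The simplest hypothesis consistent with all the labels is: skin is fur.
(age=17, legs=8, skin=fur, mass=40): skin is fur, passes → Yes. (age=2, legs=2, skin=scales, mass=7): skin is scales, does not fit → No. (age=30, legs=2, skin=fur, mass=14): skin is fur, passes → Yes.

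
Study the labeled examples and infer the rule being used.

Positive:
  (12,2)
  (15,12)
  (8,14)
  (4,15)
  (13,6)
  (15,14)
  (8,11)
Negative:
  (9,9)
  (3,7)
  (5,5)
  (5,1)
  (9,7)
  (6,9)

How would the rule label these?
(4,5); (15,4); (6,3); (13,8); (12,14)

Negative, Positive, Negative, Positive, Positive

The simplest hypothesis consistent with all the labels is: max ≥ 11.
(4,5) → max 5 → Negative.
(15,4) → max 15 → Positive.
(6,3) → max 6 → Negative.
(13,8) → max 13 → Positive.
(12,14) → max 14 → Positive.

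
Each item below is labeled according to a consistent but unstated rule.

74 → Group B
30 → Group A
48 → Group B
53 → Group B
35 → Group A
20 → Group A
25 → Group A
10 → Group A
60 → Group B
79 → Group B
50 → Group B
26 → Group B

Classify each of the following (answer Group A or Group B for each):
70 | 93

Group B, Group B

The classifier is using: multiple of 5 AND at most 35.
70: 70 = 5·14, 70 > 35, lacks this property → Group B. 93: 93 = 5·18 + 3, 93 > 35, lacks this property → Group B.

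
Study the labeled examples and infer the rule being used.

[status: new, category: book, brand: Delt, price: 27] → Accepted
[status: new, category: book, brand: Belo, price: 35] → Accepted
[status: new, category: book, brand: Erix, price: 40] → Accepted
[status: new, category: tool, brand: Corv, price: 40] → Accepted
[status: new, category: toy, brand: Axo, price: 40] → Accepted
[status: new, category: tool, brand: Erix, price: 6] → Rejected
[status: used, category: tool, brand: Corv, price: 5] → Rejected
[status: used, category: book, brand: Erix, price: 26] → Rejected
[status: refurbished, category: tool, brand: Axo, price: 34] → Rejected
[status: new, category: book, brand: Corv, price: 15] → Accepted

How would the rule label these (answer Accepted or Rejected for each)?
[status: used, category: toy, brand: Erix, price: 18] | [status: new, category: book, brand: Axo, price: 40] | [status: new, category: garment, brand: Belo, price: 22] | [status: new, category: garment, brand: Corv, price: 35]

The pattern is that an item is 'Accepted' exactly when: status is new AND price ≥ 15.
[status: used, category: toy, brand: Erix, price: 18] → status is used, price = 18 → Rejected.
[status: new, category: book, brand: Axo, price: 40] → status is new, price = 40 → Accepted.
[status: new, category: garment, brand: Belo, price: 22] → status is new, price = 22 → Accepted.
[status: new, category: garment, brand: Corv, price: 35] → status is new, price = 35 → Accepted.

Rejected, Accepted, Accepted, Accepted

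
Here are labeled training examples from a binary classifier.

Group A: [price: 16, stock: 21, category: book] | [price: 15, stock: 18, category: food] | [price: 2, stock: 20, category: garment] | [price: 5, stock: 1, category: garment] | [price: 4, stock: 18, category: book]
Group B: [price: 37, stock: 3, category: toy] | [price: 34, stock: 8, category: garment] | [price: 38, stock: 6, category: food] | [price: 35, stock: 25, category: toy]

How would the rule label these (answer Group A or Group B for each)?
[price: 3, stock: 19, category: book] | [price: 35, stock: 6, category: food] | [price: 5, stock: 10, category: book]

Group A, Group B, Group A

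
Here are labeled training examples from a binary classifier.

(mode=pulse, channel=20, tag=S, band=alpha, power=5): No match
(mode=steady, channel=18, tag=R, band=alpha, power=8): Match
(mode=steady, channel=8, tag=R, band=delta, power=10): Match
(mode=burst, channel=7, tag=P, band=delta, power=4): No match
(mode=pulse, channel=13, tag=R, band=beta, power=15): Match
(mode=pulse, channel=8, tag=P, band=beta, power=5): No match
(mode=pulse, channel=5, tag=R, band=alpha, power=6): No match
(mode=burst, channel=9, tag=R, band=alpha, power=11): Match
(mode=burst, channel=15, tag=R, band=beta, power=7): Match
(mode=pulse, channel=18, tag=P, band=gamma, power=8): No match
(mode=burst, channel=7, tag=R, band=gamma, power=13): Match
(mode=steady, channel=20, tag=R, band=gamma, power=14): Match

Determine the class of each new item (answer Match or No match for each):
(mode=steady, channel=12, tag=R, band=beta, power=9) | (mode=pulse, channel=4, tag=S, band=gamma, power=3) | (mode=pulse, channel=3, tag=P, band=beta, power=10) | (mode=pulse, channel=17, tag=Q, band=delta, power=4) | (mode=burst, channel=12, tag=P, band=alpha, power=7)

'Match' ⟺ tag is R AND power ≥ 7.
(mode=steady, channel=12, tag=R, band=beta, power=9): tag is R, power = 9, meets the rule → Match. (mode=pulse, channel=4, tag=S, band=gamma, power=3): tag is S, power = 3, doesn't qualify → No match. (mode=pulse, channel=3, tag=P, band=beta, power=10): tag is P, power = 10, doesn't qualify → No match. (mode=pulse, channel=17, tag=Q, band=delta, power=4): tag is Q, power = 4, doesn't qualify → No match. (mode=burst, channel=12, tag=P, band=alpha, power=7): tag is P, power = 7, doesn't qualify → No match.

Match, No match, No match, No match, No match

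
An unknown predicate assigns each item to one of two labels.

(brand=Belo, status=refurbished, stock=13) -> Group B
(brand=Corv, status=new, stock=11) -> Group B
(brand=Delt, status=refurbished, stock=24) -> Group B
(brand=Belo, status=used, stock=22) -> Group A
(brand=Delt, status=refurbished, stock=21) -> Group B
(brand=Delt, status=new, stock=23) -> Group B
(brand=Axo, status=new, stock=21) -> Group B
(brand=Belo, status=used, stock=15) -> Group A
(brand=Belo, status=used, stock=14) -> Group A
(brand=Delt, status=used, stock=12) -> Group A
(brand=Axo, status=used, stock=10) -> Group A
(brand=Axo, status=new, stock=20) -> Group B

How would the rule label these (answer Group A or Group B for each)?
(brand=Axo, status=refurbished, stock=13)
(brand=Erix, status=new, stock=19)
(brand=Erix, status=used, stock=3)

Looking at the examples, the only property every 'Group A' case has and every 'Group B' case lacks is: status is used.
(brand=Axo, status=refurbished, stock=13) — status is refurbished, hence Group B.
(brand=Erix, status=new, stock=19) — status is new, hence Group B.
(brand=Erix, status=used, stock=3) — status is used, hence Group A.

Group B, Group B, Group A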